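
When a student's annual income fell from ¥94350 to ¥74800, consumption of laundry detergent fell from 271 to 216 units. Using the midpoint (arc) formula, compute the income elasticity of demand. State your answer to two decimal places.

0.98

ΔQ = 216 − 271 = -55; midpoint Q̄ = (271 + 216)/2 = 243.5.
ΔI = 74800 − 94350 = -19550; midpoint Ī = (94350 + 74800)/2 = 84575.
η = (ΔQ/Q̄) ÷ (ΔI/Ī) = (-55/243.5) ÷ (-19550/84575) = 0.98.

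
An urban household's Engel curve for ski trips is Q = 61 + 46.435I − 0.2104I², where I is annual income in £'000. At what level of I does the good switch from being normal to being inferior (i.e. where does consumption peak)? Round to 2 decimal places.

dQ/dI = 46.435 − 0.4208I.
The good is inferior where dQ/dI < 0. Setting dQ/dI = 0 gives I = 46.435 / 0.4208 = 110.35.

110.35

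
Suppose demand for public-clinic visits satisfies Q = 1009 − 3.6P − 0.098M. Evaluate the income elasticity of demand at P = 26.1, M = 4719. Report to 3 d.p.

-1.022

At P = 26.1, M = 4719: Q = 452.578.
Holding P constant, ∂Q/∂M = −0.098.
η_M = (∂Q/∂M)·(M/Q) = -0.098 × (4719/452.578) = -1.022.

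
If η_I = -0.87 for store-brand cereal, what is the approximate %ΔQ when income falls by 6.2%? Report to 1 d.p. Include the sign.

%ΔQ ≈ η × %ΔI = -0.87 × (-6.2%) = 5.4%.

5.4%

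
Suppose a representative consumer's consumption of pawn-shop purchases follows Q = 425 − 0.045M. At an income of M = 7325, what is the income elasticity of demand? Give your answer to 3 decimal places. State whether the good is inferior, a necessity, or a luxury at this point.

-3.456 (inferior good)

At M = 7325: Q = 95.375.
dQ/dM = −0.045.
η = (dQ/dM)·(M/Q) = -0.045 × (7325/95.375) = -3.456.
Since η < 0, the good is an inferior good.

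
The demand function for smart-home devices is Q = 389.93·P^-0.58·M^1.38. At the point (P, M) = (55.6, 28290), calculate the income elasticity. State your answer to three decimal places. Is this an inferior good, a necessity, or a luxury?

For a multiplicative demand Q = A·P^α·M^β, the income elasticity is β everywhere.
Here β = 1.38, so η = 1.380.
Since η > 1, this is a luxury.

1.380 (luxury)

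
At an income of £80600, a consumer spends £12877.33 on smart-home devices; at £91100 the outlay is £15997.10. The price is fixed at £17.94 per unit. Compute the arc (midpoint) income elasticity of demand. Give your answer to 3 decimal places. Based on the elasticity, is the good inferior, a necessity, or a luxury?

With a constant price, Q₁ = 12877.33/17.94 = 717.800 and Q₂ = 15997.10/17.94 = 891.700 (equivalently, work directly with expenditure since P cancels).
Midpoint %ΔQ = (15997.10 − 12877.33)/14437.22 = 0.21609; midpoint %ΔI = (91100 − 80600)/85850 = 0.12231.
η = 0.21609 / 0.12231 = 1.767.
η > 1 ⇒ luxury.

1.767 (luxury)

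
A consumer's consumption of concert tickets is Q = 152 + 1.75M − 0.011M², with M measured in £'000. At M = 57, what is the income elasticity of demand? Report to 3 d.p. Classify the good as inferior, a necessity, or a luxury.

At M = 57: Q = 216.0110.
dQ/dM = 1.75 − 0.022M = 0.49600.
η = (dQ/dM)·(M/Q) = 0.49600 × (57/216.0110) = 0.131.
0 < η < 1 ⇒ necessity.

0.131 (necessity)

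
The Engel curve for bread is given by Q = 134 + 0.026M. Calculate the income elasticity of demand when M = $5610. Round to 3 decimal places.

At M = 5610: Q = 279.860.
dQ/dM = 0.026.
η = (dQ/dM)·(M/Q) = 0.026 × (5610/279.860) = 0.521.

0.521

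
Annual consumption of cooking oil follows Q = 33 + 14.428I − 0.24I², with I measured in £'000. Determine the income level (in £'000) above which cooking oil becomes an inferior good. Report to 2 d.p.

dQ/dI = 14.428 − 0.48I.
The good is inferior where dQ/dI < 0. Setting dQ/dI = 0 gives I = 14.428 / 0.48 = 30.06.

30.06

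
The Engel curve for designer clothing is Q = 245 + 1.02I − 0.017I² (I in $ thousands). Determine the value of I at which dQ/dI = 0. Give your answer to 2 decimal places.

30.00

dQ/dI = 1.02 − 0.034I.
The good is inferior where dQ/dI < 0. Setting dQ/dI = 0 gives I = 1.02 / 0.034 = 30.00.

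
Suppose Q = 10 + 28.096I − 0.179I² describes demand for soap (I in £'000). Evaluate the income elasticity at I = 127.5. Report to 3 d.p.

-3.279

At I = 127.5: Q = 682.3713.
dQ/dI = 28.096 − 0.358I = -17.54900.
η = (dQ/dI)·(I/Q) = -17.54900 × (127.5/682.3713) = -3.279.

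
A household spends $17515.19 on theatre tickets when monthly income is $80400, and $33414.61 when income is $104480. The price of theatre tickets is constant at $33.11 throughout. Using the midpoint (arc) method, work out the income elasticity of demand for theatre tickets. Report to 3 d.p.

2.397

With a constant price, Q₁ = 17515.19/33.11 = 529.000 and Q₂ = 33414.61/33.11 = 1009.200 (equivalently, work directly with expenditure since P cancels).
Midpoint %ΔQ = (33414.61 − 17515.19)/25464.90 = 0.62437; midpoint %ΔI = (104480 − 80400)/92440 = 0.26049.
η = 0.62437 / 0.26049 = 2.397.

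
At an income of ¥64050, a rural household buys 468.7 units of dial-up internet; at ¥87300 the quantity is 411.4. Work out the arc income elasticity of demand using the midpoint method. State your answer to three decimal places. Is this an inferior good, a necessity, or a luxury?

-0.424 (inferior good)

ΔQ = 411.4 − 468.7 = -57.3; midpoint Q̄ = (468.7 + 411.4)/2 = 440.05.
ΔI = 87300 − 64050 = 23250; midpoint Ī = (64050 + 87300)/2 = 75675.
η = (ΔQ/Q̄) ÷ (ΔI/Ī) = (-57.3/440.05) ÷ (23250/75675) = -0.424.
η < 0 ⇒ inferior good.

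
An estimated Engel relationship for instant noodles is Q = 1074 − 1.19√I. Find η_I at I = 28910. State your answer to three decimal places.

-0.116

At I = 28910: Q = 871.665.
dQ/dI = -1.19/(2√I) = -0.00349939 at this income.
η = (dQ/dI)·(I/Q) = -0.00349939 × (28910/871.665) = -0.116.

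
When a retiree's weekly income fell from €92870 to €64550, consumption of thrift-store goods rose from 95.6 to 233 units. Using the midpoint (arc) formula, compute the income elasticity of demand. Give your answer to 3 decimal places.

-2.324

ΔQ = 233 − 95.6 = 137.4; midpoint Q̄ = (95.6 + 233)/2 = 164.3.
ΔI = 64550 − 92870 = -28320; midpoint Ī = (92870 + 64550)/2 = 78710.
η = (ΔQ/Q̄) ÷ (ΔI/Ī) = (137.4/164.3) ÷ (-28320/78710) = -2.324.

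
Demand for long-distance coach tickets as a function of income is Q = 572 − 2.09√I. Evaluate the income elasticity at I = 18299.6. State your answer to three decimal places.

At I = 18299.6: Q = 289.273.
dQ/dI = -2.09/(2√I) = -0.00772495 at this income.
η = (dQ/dI)·(I/Q) = -0.00772495 × (18299.6/289.273) = -0.489.

-0.489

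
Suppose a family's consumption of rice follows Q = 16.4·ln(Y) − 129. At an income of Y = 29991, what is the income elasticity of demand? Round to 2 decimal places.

At Y = 29991: Q = 40.062.
dQ/dY = 16.4/Y = 0.000546831 at this income.
η = (dQ/dY)·(Y/Q) = 0.000546831 × (29991/40.062) = 0.41.

0.41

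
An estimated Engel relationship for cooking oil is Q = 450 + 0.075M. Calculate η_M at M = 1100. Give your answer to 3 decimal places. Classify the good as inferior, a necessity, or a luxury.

At M = 1100: Q = 532.500.
dQ/dM = 0.075.
η = (dQ/dM)·(M/Q) = 0.075 × (1100/532.500) = 0.155.
Since 0 < η < 1, the good is a necessity.

0.155 (necessity)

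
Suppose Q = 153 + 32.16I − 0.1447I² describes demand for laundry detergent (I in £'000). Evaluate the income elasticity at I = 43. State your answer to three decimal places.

0.668

At I = 43: Q = 1268.3297.
dQ/dI = 32.16 − 0.2894I = 19.71580.
η = (dQ/dI)·(I/Q) = 19.71580 × (43/1268.3297) = 0.668.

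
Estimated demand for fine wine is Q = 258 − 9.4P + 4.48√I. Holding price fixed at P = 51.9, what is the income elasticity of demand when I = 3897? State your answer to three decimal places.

At P = 51.9, I = 3897: Q = 49.808.
Holding P constant, ∂Q/∂I = 4.48/(2√I) = 0.0358825.
η_I = (∂Q/∂I)·(I/Q) = 0.0358825 × (3897/49.808) = 2.807.

2.807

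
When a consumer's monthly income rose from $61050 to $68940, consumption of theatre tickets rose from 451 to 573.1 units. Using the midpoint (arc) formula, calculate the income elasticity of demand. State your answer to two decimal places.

ΔQ = 573.1 − 451 = 122.1; midpoint Q̄ = (451 + 573.1)/2 = 512.05.
ΔI = 68940 − 61050 = 7890; midpoint Ī = (61050 + 68940)/2 = 64995.
η = (ΔQ/Q̄) ÷ (ΔI/Ī) = (122.1/512.05) ÷ (7890/64995) = 1.96.

1.96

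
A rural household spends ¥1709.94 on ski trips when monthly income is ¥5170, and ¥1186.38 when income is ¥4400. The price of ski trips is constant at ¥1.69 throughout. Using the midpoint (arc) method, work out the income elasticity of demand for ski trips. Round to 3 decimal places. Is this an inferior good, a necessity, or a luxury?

2.247 (luxury)

With a constant price, Q₁ = 1709.94/1.69 = 1011.799 and Q₂ = 1186.38/1.69 = 702.000 (equivalently, work directly with expenditure since P cancels).
Midpoint %ΔQ = (1186.38 − 1709.94)/1448.16 = -0.36153; midpoint %ΔI = (4400 − 5170)/4785 = -0.16092.
η = -0.36153 / -0.16092 = 2.247.
η > 1 ⇒ luxury.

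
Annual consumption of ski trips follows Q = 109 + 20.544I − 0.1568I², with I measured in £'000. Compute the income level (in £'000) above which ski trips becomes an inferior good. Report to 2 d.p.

dQ/dI = 20.544 − 0.3136I.
The good is inferior where dQ/dI < 0. Setting dQ/dI = 0 gives I = 20.544 / 0.3136 = 65.51.

65.51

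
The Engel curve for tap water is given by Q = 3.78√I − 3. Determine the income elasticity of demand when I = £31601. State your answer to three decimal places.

At I = 31601: Q = 668.958.
dQ/dI = 3.78/(2√I) = 0.0106319 at this income.
η = (dQ/dI)·(I/Q) = 0.0106319 × (31601/668.958) = 0.502.

0.502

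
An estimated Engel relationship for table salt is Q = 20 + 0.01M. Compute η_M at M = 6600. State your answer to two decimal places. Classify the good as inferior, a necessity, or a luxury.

At M = 6600: Q = 86.000.
dQ/dM = 0.01.
η = (dQ/dM)·(M/Q) = 0.01 × (6600/86.000) = 0.77.
Since 0 < η < 1, the good is a necessity.

0.77 (necessity)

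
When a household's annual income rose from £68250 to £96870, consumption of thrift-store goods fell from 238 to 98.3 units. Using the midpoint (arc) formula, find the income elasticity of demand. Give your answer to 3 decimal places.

-2.397

ΔQ = 98.3 − 238 = -139.7; midpoint Q̄ = (238 + 98.3)/2 = 168.15.
ΔI = 96870 − 68250 = 28620; midpoint Ī = (68250 + 96870)/2 = 82560.
η = (ΔQ/Q̄) ÷ (ΔI/Ī) = (-139.7/168.15) ÷ (28620/82560) = -2.397.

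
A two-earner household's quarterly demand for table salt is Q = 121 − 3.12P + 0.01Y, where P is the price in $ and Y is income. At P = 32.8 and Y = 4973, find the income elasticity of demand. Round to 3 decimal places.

At P = 32.8, Y = 4973: Q = 68.394.
Holding P constant, ∂Q/∂Y = 0.01.
η_Y = (∂Q/∂Y)·(Y/Q) = 0.01 × (4973/68.394) = 0.727.

0.727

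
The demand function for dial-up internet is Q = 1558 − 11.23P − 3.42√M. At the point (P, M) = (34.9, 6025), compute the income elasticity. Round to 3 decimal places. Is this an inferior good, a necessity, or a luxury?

-0.147 (inferior good)

At P = 34.9, M = 6025: Q = 900.610.
Holding P constant, ∂Q/∂M = -3.42/(2√M) = -0.0220302.
η_M = (∂Q/∂M)·(M/Q) = -0.0220302 × (6025/900.610) = -0.147.
Since η < 0, this is an inferior good.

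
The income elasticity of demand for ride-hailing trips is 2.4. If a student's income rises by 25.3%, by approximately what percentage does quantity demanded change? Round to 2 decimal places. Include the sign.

60.72%

%ΔQ ≈ η × %ΔI = 2.4 × 25.3% = 60.72%.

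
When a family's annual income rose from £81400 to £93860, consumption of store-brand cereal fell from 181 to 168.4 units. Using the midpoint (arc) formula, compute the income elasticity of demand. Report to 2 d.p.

ΔQ = 168.4 − 181 = -12.6; midpoint Q̄ = (181 + 168.4)/2 = 174.7.
ΔI = 93860 − 81400 = 12460; midpoint Ī = (81400 + 93860)/2 = 87630.
η = (ΔQ/Q̄) ÷ (ΔI/Ī) = (-12.6/174.7) ÷ (12460/87630) = -0.51.

-0.51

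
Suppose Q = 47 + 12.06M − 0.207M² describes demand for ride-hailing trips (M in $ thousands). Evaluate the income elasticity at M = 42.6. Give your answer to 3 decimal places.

-1.283

At M = 42.6: Q = 185.1007.
dQ/dM = 12.06 − 0.414M = -5.57640.
η = (dQ/dM)·(M/Q) = -5.57640 × (42.6/185.1007) = -1.283.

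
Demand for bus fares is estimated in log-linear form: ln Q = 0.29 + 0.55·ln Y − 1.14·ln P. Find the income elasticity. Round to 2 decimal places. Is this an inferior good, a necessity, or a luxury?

In a log-linear demand, the coefficient on ln Y is the income elasticity.
So η = 0.55.
0 < η < 1 ⇒ necessity.

0.55 (necessity)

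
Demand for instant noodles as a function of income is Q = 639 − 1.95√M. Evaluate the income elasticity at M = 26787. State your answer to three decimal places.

-0.499

At M = 26787: Q = 319.849.
dQ/dM = -1.95/(2√M) = -0.00595721 at this income.
η = (dQ/dM)·(M/Q) = -0.00595721 × (26787/319.849) = -0.499.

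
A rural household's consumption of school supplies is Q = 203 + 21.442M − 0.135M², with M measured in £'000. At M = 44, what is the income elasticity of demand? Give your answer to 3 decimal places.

At M = 44: Q = 885.0880.
dQ/dM = 21.442 − 0.27M = 9.56200.
η = (dQ/dM)·(M/Q) = 9.56200 × (44/885.0880) = 0.475.

0.475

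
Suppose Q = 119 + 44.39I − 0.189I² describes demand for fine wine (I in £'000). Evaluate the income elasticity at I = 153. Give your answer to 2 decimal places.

-0.83

At I = 153: Q = 2486.3690.
dQ/dI = 44.39 − 0.378I = -13.44400.
η = (dQ/dI)·(I/Q) = -13.44400 × (153/2486.3690) = -0.83.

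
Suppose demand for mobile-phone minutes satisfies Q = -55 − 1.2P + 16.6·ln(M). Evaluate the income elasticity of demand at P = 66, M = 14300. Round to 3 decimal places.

0.674

At P = 66, M = 14300: Q = 24.629.
Holding P constant, ∂Q/∂M = 16.6/M = 0.00116084.
η_M = (∂Q/∂M)·(M/Q) = 0.00116084 × (14300/24.629) = 0.674.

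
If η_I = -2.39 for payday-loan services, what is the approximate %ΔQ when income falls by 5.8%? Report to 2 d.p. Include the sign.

13.86%

%ΔQ ≈ η × %ΔI = -2.39 × (-5.8%) = 13.86%.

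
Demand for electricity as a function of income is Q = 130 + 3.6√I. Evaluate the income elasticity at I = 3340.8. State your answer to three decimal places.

At I = 3340.8: Q = 338.079.
dQ/dI = 3.6/(2√I) = 0.0311421 at this income.
η = (dQ/dI)·(I/Q) = 0.0311421 × (3340.8/338.079) = 0.308.

0.308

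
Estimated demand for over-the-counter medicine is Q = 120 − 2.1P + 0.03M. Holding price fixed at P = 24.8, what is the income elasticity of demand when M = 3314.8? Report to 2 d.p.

At P = 24.8, M = 3314.8: Q = 167.364.
Holding P constant, ∂Q/∂M = 0.03.
η_M = (∂Q/∂M)·(M/Q) = 0.03 × (3314.8/167.364) = 0.59.

0.59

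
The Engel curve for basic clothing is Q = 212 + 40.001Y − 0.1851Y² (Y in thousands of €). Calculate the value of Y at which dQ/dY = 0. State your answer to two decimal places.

108.05

dQ/dY = 40.001 − 0.3702Y.
The good is inferior where dQ/dY < 0. Setting dQ/dY = 0 gives Y = 40.001 / 0.3702 = 108.05.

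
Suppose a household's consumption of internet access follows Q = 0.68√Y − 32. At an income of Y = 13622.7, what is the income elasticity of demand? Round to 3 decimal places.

0.838

At Y = 13622.7: Q = 47.367.
dQ/dY = 0.68/(2√Y) = 0.00291305 at this income.
η = (dQ/dY)·(Y/Q) = 0.00291305 × (13622.7/47.367) = 0.838.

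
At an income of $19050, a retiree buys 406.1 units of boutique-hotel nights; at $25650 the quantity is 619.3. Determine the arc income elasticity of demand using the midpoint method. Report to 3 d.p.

ΔQ = 619.3 − 406.1 = 213.2; midpoint Q̄ = (406.1 + 619.3)/2 = 512.7.
ΔI = 25650 − 19050 = 6600; midpoint Ī = (19050 + 25650)/2 = 22350.
η = (ΔQ/Q̄) ÷ (ΔI/Ī) = (213.2/512.7) ÷ (6600/22350) = 1.408.

1.408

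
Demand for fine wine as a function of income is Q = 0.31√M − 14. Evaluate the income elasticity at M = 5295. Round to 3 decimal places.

1.318

At M = 5295: Q = 8.558.
dQ/dM = 0.31/(2√M) = 0.00213009 at this income.
η = (dQ/dM)·(M/Q) = 0.00213009 × (5295/8.558) = 1.318.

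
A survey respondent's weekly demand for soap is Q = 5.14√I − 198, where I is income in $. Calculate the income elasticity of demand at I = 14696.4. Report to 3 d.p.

At I = 14696.4: Q = 425.116.
dQ/dI = 5.14/(2√I) = 0.0211996 at this income.
η = (dQ/dI)·(I/Q) = 0.0211996 × (14696.4/425.116) = 0.733.

0.733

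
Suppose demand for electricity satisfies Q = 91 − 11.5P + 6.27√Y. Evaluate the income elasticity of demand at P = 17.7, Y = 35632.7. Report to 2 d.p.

At P = 17.7, Y = 35632.7: Q = 1071.014.
Holding P constant, ∂Q/∂Y = 6.27/(2√Y) = 0.0166078.
η_Y = (∂Q/∂Y)·(Y/Q) = 0.0166078 × (35632.7/1071.014) = 0.55.

0.55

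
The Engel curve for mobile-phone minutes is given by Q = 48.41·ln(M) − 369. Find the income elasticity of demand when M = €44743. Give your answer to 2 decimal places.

0.32

At M = 44743: Q = 149.408.
dQ/dM = 48.41/M = 0.00108196 at this income.
η = (dQ/dM)·(M/Q) = 0.00108196 × (44743/149.408) = 0.32.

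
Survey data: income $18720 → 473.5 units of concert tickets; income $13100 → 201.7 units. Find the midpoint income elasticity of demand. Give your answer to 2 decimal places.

2.28

ΔQ = 201.7 − 473.5 = -271.8; midpoint Q̄ = (473.5 + 201.7)/2 = 337.6.
ΔI = 13100 − 18720 = -5620; midpoint Ī = (18720 + 13100)/2 = 15910.
η = (ΔQ/Q̄) ÷ (ΔI/Ī) = (-271.8/337.6) ÷ (-5620/15910) = 2.28.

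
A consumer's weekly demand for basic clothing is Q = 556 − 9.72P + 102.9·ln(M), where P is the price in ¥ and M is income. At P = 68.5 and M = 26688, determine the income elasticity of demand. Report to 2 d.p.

0.11

At P = 68.5, M = 26688: Q = 938.934.
Holding P constant, ∂Q/∂M = 102.9/M = 0.00385567.
η_M = (∂Q/∂M)·(M/Q) = 0.00385567 × (26688/938.934) = 0.11.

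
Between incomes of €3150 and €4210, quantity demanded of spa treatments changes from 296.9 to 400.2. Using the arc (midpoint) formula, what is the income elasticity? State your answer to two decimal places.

1.03

ΔQ = 400.2 − 296.9 = 103.3; midpoint Q̄ = (296.9 + 400.2)/2 = 348.55.
ΔI = 4210 − 3150 = 1060; midpoint Ī = (3150 + 4210)/2 = 3680.
η = (ΔQ/Q̄) ÷ (ΔI/Ī) = (103.3/348.55) ÷ (1060/3680) = 1.03.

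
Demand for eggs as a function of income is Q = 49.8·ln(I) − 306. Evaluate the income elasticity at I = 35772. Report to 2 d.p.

At I = 35772: Q = 216.149.
dQ/dI = 49.8/I = 0.00139215 at this income.
η = (dQ/dI)·(I/Q) = 0.00139215 × (35772/216.149) = 0.23.

0.23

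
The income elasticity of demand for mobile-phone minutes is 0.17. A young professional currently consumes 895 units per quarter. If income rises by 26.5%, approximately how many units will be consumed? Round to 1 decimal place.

935.3

%ΔQ ≈ η × %ΔI = 0.17 × 26.5% = 4.505%.
New Q ≈ 895 × (1 + 0.04505) = 935.3.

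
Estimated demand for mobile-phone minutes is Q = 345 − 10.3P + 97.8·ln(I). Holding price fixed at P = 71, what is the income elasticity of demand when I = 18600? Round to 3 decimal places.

At P = 71, I = 18600: Q = 575.164.
Holding P constant, ∂Q/∂I = 97.8/I = 0.00525806.
η_I = (∂Q/∂I)·(I/Q) = 0.00525806 × (18600/575.164) = 0.170.

0.170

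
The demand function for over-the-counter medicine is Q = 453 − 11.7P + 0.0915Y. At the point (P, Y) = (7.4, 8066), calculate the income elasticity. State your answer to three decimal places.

At P = 7.4, Y = 8066: Q = 1104.459.
Holding P constant, ∂Q/∂Y = 0.0915.
η_Y = (∂Q/∂Y)·(Y/Q) = 0.0915 × (8066/1104.459) = 0.668.

0.668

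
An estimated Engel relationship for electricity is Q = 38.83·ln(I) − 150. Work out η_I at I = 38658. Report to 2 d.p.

0.15

At I = 38658: Q = 260.142.
dQ/dI = 38.83/I = 0.00100445 at this income.
η = (dQ/dI)·(I/Q) = 0.00100445 × (38658/260.142) = 0.15.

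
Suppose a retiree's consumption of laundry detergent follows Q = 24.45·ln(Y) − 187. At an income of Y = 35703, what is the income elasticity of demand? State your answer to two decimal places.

At Y = 35703: Q = 69.309.
dQ/dY = 24.45/Y = 0.000684816 at this income.
η = (dQ/dY)·(Y/Q) = 0.000684816 × (35703/69.309) = 0.35.

0.35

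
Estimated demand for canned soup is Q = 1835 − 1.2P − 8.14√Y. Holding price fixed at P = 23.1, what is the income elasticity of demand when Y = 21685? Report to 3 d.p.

At P = 23.1, Y = 21685: Q = 608.598.
Holding P constant, ∂Q/∂Y = -8.14/(2√Y) = -0.0276385.
η_Y = (∂Q/∂Y)·(Y/Q) = -0.0276385 × (21685/608.598) = -0.985.

-0.985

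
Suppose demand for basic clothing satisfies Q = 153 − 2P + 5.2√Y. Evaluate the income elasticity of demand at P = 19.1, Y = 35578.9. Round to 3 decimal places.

At P = 19.1, Y = 35578.9: Q = 1095.643.
Holding P constant, ∂Q/∂Y = 5.2/(2√Y) = 0.0137841.
η_Y = (∂Q/∂Y)·(Y/Q) = 0.0137841 × (35578.9/1095.643) = 0.448.

0.448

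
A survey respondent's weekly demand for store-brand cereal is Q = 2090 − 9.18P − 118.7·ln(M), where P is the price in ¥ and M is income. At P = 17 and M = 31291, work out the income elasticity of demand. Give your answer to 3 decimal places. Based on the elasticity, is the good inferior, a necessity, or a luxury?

At P = 17, M = 31291: Q = 705.266.
Holding P constant, ∂Q/∂M = -118.7/M = -0.00379342.
η_M = (∂Q/∂M)·(M/Q) = -0.00379342 × (31291/705.266) = -0.168.
Since η < 0, this is an inferior good.

-0.168 (inferior good)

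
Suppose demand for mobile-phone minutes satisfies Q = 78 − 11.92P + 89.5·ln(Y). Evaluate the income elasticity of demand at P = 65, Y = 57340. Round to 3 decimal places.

At P = 65, Y = 57340: Q = 283.829.
Holding P constant, ∂Q/∂Y = 89.5/Y = 0.00156087.
η_Y = (∂Q/∂Y)·(Y/Q) = 0.00156087 × (57340/283.829) = 0.315.

0.315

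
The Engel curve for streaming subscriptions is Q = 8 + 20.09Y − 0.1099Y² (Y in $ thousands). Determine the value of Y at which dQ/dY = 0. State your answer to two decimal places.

dQ/dY = 20.09 − 0.2198Y.
The good is inferior where dQ/dY < 0. Setting dQ/dY = 0 gives Y = 20.09 / 0.2198 = 91.40.

91.40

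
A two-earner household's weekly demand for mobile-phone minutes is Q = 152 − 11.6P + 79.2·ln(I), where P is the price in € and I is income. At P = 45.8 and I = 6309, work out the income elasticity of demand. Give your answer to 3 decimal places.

0.252

At P = 45.8, I = 6309: Q = 313.699.
Holding P constant, ∂Q/∂I = 79.2/I = 0.0125535.
η_I = (∂Q/∂I)·(I/Q) = 0.0125535 × (6309/313.699) = 0.252.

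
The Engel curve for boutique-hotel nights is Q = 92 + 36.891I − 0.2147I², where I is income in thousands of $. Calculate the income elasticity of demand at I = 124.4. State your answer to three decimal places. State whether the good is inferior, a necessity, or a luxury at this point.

-1.513 (inferior good)

At I = 124.4: Q = 1358.6806.
dQ/dI = 36.891 − 0.4294I = -16.52636.
η = (dQ/dI)·(I/Q) = -16.52636 × (124.4/1358.6806) = -1.513.
η < 0 ⇒ inferior good.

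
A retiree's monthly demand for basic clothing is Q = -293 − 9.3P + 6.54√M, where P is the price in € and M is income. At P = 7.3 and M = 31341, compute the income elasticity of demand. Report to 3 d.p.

At P = 7.3, M = 31341: Q = 796.912.
Holding P constant, ∂Q/∂M = 6.54/(2√M) = 0.018471.
η_M = (∂Q/∂M)·(M/Q) = 0.018471 × (31341/796.912) = 0.726.

0.726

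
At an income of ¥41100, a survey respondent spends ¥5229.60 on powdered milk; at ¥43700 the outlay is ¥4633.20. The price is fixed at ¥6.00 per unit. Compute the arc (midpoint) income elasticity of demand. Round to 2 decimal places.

-1.97

With a constant price, Q₁ = 5229.60/6.00 = 871.600 and Q₂ = 4633.20/6.00 = 772.200 (equivalently, work directly with expenditure since P cancels).
Midpoint %ΔQ = (4633.20 − 5229.60)/4931.40 = -0.12094; midpoint %ΔI = (43700 − 41100)/42400 = 0.06132.
η = -0.12094 / 0.06132 = -1.97.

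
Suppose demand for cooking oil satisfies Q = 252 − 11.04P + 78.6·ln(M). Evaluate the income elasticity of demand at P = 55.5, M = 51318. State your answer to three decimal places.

At P = 55.5, M = 51318: Q = 491.760.
Holding P constant, ∂Q/∂M = 78.6/M = 0.00153163.
η_M = (∂Q/∂M)·(M/Q) = 0.00153163 × (51318/491.760) = 0.160.

0.160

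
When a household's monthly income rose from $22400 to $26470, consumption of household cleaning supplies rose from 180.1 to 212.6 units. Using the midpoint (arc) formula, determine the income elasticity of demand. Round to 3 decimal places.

ΔQ = 212.6 − 180.1 = 32.5; midpoint Q̄ = (180.1 + 212.6)/2 = 196.35.
ΔI = 26470 − 22400 = 4070; midpoint Ī = (22400 + 26470)/2 = 24435.
η = (ΔQ/Q̄) ÷ (ΔI/Ī) = (32.5/196.35) ÷ (4070/24435) = 0.994.

0.994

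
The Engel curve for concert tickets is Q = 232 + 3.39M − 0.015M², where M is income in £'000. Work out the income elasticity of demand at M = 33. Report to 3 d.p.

0.242

At M = 33: Q = 327.5350.
dQ/dM = 3.39 − 0.03M = 2.40000.
η = (dQ/dM)·(M/Q) = 2.40000 × (33/327.5350) = 0.242.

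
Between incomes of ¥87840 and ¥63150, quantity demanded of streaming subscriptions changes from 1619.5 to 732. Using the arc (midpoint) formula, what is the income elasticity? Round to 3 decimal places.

2.308

ΔQ = 732 − 1619.5 = -887.5; midpoint Q̄ = (1619.5 + 732)/2 = 1175.75.
ΔI = 63150 − 87840 = -24690; midpoint Ī = (87840 + 63150)/2 = 75495.
η = (ΔQ/Q̄) ÷ (ΔI/Ī) = (-887.5/1175.75) ÷ (-24690/75495) = 2.308.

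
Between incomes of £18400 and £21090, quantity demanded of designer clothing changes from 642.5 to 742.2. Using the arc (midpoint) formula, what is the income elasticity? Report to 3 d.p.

ΔQ = 742.2 − 642.5 = 99.7; midpoint Q̄ = (642.5 + 742.2)/2 = 692.35.
ΔI = 21090 − 18400 = 2690; midpoint Ī = (18400 + 21090)/2 = 19745.
η = (ΔQ/Q̄) ÷ (ΔI/Ī) = (99.7/692.35) ÷ (2690/19745) = 1.057.

1.057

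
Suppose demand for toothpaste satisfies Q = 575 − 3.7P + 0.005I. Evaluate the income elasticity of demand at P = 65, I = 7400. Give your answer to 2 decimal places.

0.10

At P = 65, I = 7400: Q = 371.500.
Holding P constant, ∂Q/∂I = 0.005.
η_I = (∂Q/∂I)·(I/Q) = 0.005 × (7400/371.500) = 0.10.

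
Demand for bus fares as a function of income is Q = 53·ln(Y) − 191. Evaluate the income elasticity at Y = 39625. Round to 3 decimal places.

0.143

At Y = 39625: Q = 370.122.
dQ/dY = 53/Y = 0.00133754 at this income.
η = (dQ/dY)·(Y/Q) = 0.00133754 × (39625/370.122) = 0.143.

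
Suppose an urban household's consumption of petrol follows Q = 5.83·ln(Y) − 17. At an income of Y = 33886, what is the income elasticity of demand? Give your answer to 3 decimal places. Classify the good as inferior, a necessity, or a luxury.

At Y = 33886: Q = 43.811.
dQ/dY = 5.83/Y = 0.000172047 at this income.
η = (dQ/dY)·(Y/Q) = 0.000172047 × (33886/43.811) = 0.133.
Since 0 < η < 1, the good is a necessity.

0.133 (necessity)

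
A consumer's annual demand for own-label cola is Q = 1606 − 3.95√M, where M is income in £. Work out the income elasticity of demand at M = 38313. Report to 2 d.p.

At M = 38313: Q = 832.839.
dQ/dM = -3.95/(2√M) = -0.0100901 at this income.
η = (dQ/dM)·(M/Q) = -0.0100901 × (38313/832.839) = -0.46.

-0.46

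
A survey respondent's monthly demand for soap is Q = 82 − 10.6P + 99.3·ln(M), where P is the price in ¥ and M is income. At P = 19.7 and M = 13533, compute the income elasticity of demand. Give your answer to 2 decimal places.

At P = 19.7, M = 13533: Q = 817.810.
Holding P constant, ∂Q/∂M = 99.3/M = 0.00733762.
η_M = (∂Q/∂M)·(M/Q) = 0.00733762 × (13533/817.810) = 0.12.

0.12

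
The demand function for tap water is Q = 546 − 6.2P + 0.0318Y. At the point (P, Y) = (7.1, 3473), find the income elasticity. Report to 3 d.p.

At P = 7.1, Y = 3473: Q = 612.421.
Holding P constant, ∂Q/∂Y = 0.0318.
η_Y = (∂Q/∂Y)·(Y/Q) = 0.0318 × (3473/612.421) = 0.180.

0.180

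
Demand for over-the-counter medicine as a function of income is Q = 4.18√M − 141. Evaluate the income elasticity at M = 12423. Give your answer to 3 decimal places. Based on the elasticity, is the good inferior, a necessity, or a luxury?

At M = 12423: Q = 324.897.
dQ/dM = 4.18/(2√M) = 0.0187514 at this income.
η = (dQ/dM)·(M/Q) = 0.0187514 × (12423/324.897) = 0.717.
Since 0 < η < 1, the good is a necessity.

0.717 (necessity)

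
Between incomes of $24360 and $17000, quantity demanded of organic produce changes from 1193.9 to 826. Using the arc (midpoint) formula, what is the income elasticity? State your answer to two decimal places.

ΔQ = 826 − 1193.9 = -367.9; midpoint Q̄ = (1193.9 + 826)/2 = 1009.95.
ΔI = 17000 − 24360 = -7360; midpoint Ī = (24360 + 17000)/2 = 20680.
η = (ΔQ/Q̄) ÷ (ΔI/Ī) = (-367.9/1009.95) ÷ (-7360/20680) = 1.02.

1.02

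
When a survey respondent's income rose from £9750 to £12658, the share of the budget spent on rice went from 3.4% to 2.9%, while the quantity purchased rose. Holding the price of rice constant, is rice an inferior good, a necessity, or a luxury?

Quantity rises but the budget share falls as income rises, so 0 < η < 1.

necessity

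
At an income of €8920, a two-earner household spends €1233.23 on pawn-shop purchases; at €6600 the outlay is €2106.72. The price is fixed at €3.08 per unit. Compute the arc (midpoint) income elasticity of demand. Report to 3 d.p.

With a constant price, Q₁ = 1233.23/3.08 = 400.399 and Q₂ = 2106.72/3.08 = 684.000 (equivalently, work directly with expenditure since P cancels).
Midpoint %ΔQ = (2106.72 − 1233.23)/1669.98 = 0.52306; midpoint %ΔI = (6600 − 8920)/7760 = -0.29897.
η = 0.52306 / -0.29897 = -1.750.

-1.750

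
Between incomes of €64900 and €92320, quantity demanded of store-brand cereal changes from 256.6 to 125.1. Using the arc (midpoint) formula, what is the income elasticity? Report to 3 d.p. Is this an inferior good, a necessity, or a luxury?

-1.975 (inferior good)

ΔQ = 125.1 − 256.6 = -131.5; midpoint Q̄ = (256.6 + 125.1)/2 = 190.85.
ΔI = 92320 − 64900 = 27420; midpoint Ī = (64900 + 92320)/2 = 78610.
η = (ΔQ/Q̄) ÷ (ΔI/Ī) = (-131.5/190.85) ÷ (27420/78610) = -1.975.
η < 0 ⇒ inferior good.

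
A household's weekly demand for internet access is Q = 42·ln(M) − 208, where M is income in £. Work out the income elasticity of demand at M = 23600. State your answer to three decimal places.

0.195

At M = 23600: Q = 214.898.
dQ/dM = 42/M = 0.00177966 at this income.
η = (dQ/dM)·(M/Q) = 0.00177966 × (23600/214.898) = 0.195.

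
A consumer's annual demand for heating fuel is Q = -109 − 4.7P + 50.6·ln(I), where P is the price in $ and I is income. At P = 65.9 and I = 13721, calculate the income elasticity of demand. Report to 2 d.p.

0.80

At P = 65.9, I = 13721: Q = 63.320.
Holding P constant, ∂Q/∂I = 50.6/I = 0.00368778.
η_I = (∂Q/∂I)·(I/Q) = 0.00368778 × (13721/63.320) = 0.80.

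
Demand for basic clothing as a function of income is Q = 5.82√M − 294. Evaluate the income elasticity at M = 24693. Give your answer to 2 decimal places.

0.74

At M = 24693: Q = 620.555.
dQ/dM = 5.82/(2√M) = 0.0185185 at this income.
η = (dQ/dM)·(M/Q) = 0.0185185 × (24693/620.555) = 0.74.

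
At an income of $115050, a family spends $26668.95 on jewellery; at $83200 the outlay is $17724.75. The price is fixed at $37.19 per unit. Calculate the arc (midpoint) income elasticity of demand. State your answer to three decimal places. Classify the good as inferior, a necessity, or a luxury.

1.254 (luxury)

With a constant price, Q₁ = 26668.95/37.19 = 717.100 and Q₂ = 17724.75/37.19 = 476.600 (equivalently, work directly with expenditure since P cancels).
Midpoint %ΔQ = (17724.75 − 26668.95)/22196.85 = -0.40295; midpoint %ΔI = (83200 − 115050)/99125 = -0.32131.
η = -0.40295 / -0.32131 = 1.254.
η > 1 ⇒ luxury.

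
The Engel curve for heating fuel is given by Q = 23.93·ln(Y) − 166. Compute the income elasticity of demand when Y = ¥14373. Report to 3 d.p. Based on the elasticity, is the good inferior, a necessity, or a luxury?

0.379 (necessity)

At Y = 14373: Q = 63.084.
dQ/dY = 23.93/Y = 0.00166493 at this income.
η = (dQ/dY)·(Y/Q) = 0.00166493 × (14373/63.084) = 0.379.
Since 0 < η < 1, the good is a necessity.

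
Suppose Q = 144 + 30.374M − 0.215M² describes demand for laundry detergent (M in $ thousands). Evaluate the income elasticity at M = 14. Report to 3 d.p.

At M = 14: Q = 527.0960.
dQ/dM = 30.374 − 0.43M = 24.35400.
η = (dQ/dM)·(M/Q) = 24.35400 × (14/527.0960) = 0.647.

0.647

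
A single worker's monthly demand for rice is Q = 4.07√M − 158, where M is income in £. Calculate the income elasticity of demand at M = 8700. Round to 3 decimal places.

0.856

At M = 8700: Q = 221.624.
dQ/dM = 4.07/(2√M) = 0.0218175 at this income.
η = (dQ/dM)·(M/Q) = 0.0218175 × (8700/221.624) = 0.856.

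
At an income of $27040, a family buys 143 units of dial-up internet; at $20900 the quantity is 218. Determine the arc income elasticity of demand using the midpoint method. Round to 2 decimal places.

-1.62

ΔQ = 218 − 143 = 75; midpoint Q̄ = (143 + 218)/2 = 180.5.
ΔI = 20900 − 27040 = -6140; midpoint Ī = (27040 + 20900)/2 = 23970.
η = (ΔQ/Q̄) ÷ (ΔI/Ī) = (75/180.5) ÷ (-6140/23970) = -1.62.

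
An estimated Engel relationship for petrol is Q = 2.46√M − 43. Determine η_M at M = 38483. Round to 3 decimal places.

At M = 38483: Q = 439.580.
dQ/dM = 2.46/(2√M) = 0.00627004 at this income.
η = (dQ/dM)·(M/Q) = 0.00627004 × (38483/439.580) = 0.549.

0.549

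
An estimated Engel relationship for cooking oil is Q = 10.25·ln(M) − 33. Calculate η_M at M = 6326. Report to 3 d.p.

0.181

At M = 6326: Q = 56.712.
dQ/dM = 10.25/M = 0.0016203 at this income.
η = (dQ/dM)·(M/Q) = 0.0016203 × (6326/56.712) = 0.181.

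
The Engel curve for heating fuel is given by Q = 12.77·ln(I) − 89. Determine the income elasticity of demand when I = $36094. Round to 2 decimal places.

At I = 36094: Q = 45.007.
dQ/dI = 12.77/I = 0.000353798 at this income.
η = (dQ/dI)·(I/Q) = 0.000353798 × (36094/45.007) = 0.28.

0.28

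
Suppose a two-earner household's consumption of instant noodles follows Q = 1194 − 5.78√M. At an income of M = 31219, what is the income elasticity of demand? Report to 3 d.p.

-2.956

At M = 31219: Q = 172.738.
dQ/dM = -5.78/(2√M) = -0.0163564 at this income.
η = (dQ/dM)·(M/Q) = -0.0163564 × (31219/172.738) = -2.956.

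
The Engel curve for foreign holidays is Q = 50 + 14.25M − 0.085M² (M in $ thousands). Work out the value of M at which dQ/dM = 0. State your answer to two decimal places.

83.82

dQ/dM = 14.25 − 0.17M.
The good is inferior where dQ/dM < 0. Setting dQ/dM = 0 gives M = 14.25 / 0.17 = 83.82.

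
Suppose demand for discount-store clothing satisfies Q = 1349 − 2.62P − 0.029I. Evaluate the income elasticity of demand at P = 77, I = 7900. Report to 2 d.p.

At P = 77, I = 7900: Q = 918.160.
Holding P constant, ∂Q/∂I = −0.029.
η_I = (∂Q/∂I)·(I/Q) = -0.029 × (7900/918.160) = -0.25.

-0.25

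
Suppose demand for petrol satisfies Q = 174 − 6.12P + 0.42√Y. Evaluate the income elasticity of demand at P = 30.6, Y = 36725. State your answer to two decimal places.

At P = 30.6, Y = 36725: Q = 67.216.
Holding P constant, ∂Q/∂Y = 0.42/(2√Y) = 0.00109582.
η_Y = (∂Q/∂Y)·(Y/Q) = 0.00109582 × (36725/67.216) = 0.60.

0.60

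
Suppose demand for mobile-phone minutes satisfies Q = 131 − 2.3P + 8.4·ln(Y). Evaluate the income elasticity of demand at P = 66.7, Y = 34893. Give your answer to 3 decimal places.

0.128

At P = 66.7, Y = 34893: Q = 65.454.
Holding P constant, ∂Q/∂Y = 8.4/Y = 0.000240736.
η_Y = (∂Q/∂Y)·(Y/Q) = 0.000240736 × (34893/65.454) = 0.128.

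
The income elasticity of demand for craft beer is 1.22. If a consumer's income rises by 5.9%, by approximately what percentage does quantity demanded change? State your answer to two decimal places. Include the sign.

%ΔQ ≈ η × %ΔI = 1.22 × 5.9% = 7.20%.

7.20%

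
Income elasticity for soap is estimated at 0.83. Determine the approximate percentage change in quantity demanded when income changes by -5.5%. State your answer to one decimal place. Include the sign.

-4.6%

%ΔQ ≈ η × %ΔI = 0.83 × (-5.5%) = -4.6%.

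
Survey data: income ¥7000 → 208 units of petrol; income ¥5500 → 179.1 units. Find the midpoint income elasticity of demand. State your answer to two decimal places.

0.62

ΔQ = 179.1 − 208 = -28.9; midpoint Q̄ = (208 + 179.1)/2 = 193.55.
ΔI = 5500 − 7000 = -1500; midpoint Ī = (7000 + 5500)/2 = 6250.
η = (ΔQ/Q̄) ÷ (ΔI/Ī) = (-28.9/193.55) ÷ (-1500/6250) = 0.62.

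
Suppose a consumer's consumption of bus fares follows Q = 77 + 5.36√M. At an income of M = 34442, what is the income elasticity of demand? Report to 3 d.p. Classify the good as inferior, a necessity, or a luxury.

At M = 34442: Q = 1071.739.
dQ/dM = 5.36/(2√M) = 0.0144408 at this income.
η = (dQ/dM)·(M/Q) = 0.0144408 × (34442/1071.739) = 0.464.
Since 0 < η < 1, the good is a necessity.

0.464 (necessity)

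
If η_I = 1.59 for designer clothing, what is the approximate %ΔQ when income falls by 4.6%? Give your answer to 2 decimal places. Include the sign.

%ΔQ ≈ η × %ΔI = 1.59 × (-4.6%) = -7.31%.

-7.31%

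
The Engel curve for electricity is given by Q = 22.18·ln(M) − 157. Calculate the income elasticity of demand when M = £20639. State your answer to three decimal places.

0.350

At M = 20639: Q = 63.357.
dQ/dM = 22.18/M = 0.00107466 at this income.
η = (dQ/dM)·(M/Q) = 0.00107466 × (20639/63.357) = 0.350.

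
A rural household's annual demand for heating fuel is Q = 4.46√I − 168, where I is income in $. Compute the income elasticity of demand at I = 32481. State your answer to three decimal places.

0.632

At I = 32481: Q = 635.803.
dQ/dI = 4.46/(2√I) = 0.0123734 at this income.
η = (dQ/dI)·(I/Q) = 0.0123734 × (32481/635.803) = 0.632.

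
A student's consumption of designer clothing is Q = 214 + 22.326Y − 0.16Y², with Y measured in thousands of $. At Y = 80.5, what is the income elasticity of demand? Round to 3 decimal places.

At Y = 80.5: Q = 974.4030.
dQ/dY = 22.326 − 0.32Y = -3.43400.
η = (dQ/dY)·(Y/Q) = -3.43400 × (80.5/974.4030) = -0.284.

-0.284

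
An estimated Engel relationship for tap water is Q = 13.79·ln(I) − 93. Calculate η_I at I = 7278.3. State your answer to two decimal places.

0.47

At I = 7278.3: Q = 29.630.
dQ/dI = 13.79/I = 0.00189467 at this income.
η = (dQ/dI)·(I/Q) = 0.00189467 × (7278.3/29.630) = 0.47.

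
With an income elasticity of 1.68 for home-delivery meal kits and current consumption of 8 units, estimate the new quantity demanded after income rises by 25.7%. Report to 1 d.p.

%ΔQ ≈ η × %ΔI = 1.68 × 25.7% = 43.176%.
New Q ≈ 8 × (1 + 0.43176) = 11.5.

11.5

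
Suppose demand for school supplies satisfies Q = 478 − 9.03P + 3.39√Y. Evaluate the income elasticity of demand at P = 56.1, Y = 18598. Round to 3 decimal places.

At P = 56.1, Y = 18598: Q = 433.727.
Holding P constant, ∂Q/∂Y = 3.39/(2√Y) = 0.012429.
η_Y = (∂Q/∂Y)·(Y/Q) = 0.012429 × (18598/433.727) = 0.533.

0.533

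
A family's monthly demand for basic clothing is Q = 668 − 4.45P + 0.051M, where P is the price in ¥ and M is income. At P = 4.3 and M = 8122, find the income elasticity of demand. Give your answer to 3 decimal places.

0.390

At P = 4.3, M = 8122: Q = 1063.087.
Holding P constant, ∂Q/∂M = 0.051.
η_M = (∂Q/∂M)·(M/Q) = 0.051 × (8122/1063.087) = 0.390.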